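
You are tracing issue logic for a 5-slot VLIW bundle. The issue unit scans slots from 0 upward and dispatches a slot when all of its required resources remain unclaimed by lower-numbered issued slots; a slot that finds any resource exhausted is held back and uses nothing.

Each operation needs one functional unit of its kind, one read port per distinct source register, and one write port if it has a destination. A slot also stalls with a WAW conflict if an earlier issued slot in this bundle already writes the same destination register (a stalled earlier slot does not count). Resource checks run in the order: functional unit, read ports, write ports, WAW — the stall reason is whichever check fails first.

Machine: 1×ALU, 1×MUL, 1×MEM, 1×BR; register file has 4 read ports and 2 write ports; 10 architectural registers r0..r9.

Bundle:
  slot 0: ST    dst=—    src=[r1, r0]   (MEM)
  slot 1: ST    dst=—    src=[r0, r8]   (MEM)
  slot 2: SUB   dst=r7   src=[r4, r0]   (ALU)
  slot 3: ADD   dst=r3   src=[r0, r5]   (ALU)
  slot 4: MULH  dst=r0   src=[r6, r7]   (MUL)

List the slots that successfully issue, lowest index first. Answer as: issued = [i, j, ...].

issued = [0, 2]

slot 0 (MEM): ISSUE — free A1,Mu1,Ld0,B1 rp2 wp2
slot 1 (MEM): stall FU — free A1,Mu1,Ld0,B1 rp2 wp2
slot 2 (ALU): ISSUE — free A0,Mu1,Ld0,B1 rp0 wp1
slot 3 (ALU): stall FU — free A0,Mu1,Ld0,B1 rp0 wp1
slot 4 (MUL): stall RD_PORT — free A0,Mu1,Ld0,B1 rp0 wp1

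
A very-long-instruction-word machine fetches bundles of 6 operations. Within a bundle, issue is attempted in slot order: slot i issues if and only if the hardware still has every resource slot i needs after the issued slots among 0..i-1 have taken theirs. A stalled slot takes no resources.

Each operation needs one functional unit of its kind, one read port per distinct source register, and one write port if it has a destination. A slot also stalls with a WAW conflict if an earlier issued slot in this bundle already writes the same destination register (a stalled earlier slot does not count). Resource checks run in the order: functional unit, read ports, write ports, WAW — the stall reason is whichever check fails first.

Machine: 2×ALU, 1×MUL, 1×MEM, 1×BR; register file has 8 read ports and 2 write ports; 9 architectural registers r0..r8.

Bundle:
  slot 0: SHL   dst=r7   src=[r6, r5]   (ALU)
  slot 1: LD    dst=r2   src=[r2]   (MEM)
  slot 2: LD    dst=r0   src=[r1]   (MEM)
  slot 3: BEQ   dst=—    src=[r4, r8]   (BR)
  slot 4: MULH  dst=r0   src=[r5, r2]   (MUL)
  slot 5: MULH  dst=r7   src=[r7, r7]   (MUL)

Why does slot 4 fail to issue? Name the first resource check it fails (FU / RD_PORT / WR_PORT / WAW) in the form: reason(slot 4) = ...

reason(slot 4) = WR_PORT

#0 ALU src=r6,r5 dispatched  <A:1 Mu:1 Ld:1 B:1 rd:6 wr:1>
#1 MEM src=r2 dispatched  <A:1 Mu:1 Ld:0 B:1 rd:5 wr:0>
#2 MEM src=r1 held:FU  <A:1 Mu:1 Ld:0 B:1 rd:5 wr:0>
#3 BR src=r4,r8 dispatched  <A:1 Mu:1 Ld:0 B:0 rd:3 wr:0>
#4 MUL src=r5,r2 held:WR_PORT  <A:1 Mu:1 Ld:0 B:0 rd:3 wr:0>
#5 MUL src=r7,r7 held:WR_PORT  <A:1 Mu:1 Ld:0 B:0 rd:3 wr:0>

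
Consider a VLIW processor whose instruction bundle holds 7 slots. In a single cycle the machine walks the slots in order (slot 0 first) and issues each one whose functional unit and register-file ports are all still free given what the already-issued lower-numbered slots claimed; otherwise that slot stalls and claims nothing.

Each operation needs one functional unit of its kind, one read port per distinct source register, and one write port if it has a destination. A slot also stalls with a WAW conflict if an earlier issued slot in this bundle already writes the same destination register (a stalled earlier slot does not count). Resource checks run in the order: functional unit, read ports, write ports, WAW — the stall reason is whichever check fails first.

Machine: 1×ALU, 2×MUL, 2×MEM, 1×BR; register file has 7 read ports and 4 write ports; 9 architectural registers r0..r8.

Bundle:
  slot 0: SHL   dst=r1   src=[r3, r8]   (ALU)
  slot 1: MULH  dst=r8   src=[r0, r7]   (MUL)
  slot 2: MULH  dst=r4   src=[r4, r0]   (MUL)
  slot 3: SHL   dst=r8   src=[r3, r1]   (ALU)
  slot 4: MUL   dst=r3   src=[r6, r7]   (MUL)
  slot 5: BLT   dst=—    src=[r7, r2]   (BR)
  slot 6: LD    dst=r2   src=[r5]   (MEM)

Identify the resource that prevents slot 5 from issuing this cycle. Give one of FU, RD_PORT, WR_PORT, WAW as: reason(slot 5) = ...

[0] ALU needs rd=2 wr=1: ok; after: ALU=0 MUL=2 MEM=2 BR=1, R=5, W=3
[1] MUL needs rd=2 wr=1: ok; after: ALU=0 MUL=1 MEM=2 BR=1, R=3, W=2
[2] MUL needs rd=2 wr=1: ok; after: ALU=0 MUL=0 MEM=2 BR=1, R=1, W=1
[3] ALU needs rd=2 wr=1: FU; after: ALU=0 MUL=0 MEM=2 BR=1, R=1, W=1
[4] MUL needs rd=2 wr=1: FU; after: ALU=0 MUL=0 MEM=2 BR=1, R=1, W=1
[5] BR needs rd=2 wr=0: RD_PORT; after: ALU=0 MUL=0 MEM=2 BR=1, R=1, W=1
[6] MEM needs rd=1 wr=1: ok; after: ALU=0 MUL=0 MEM=1 BR=1, R=0, W=0

reason(slot 5) = RD_PORT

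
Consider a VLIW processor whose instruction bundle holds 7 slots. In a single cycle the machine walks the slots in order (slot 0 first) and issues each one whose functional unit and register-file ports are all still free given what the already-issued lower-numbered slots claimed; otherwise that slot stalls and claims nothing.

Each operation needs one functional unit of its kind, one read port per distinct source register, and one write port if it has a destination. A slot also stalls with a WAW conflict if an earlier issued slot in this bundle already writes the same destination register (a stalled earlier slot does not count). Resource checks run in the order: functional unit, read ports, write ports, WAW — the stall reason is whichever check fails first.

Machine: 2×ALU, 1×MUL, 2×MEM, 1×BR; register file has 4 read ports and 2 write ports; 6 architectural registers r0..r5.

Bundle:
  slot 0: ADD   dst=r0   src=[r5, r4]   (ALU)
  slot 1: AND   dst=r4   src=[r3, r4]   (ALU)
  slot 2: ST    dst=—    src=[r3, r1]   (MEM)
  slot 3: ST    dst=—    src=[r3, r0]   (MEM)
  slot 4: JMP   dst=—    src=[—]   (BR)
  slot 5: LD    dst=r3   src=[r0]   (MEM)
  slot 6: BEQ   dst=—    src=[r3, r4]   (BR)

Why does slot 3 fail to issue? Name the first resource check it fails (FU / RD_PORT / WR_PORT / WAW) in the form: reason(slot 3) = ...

[0] ALU needs rd=2 wr=1: ok; after: ALU=1 MUL=1 MEM=2 BR=1, R=2, W=1
[1] ALU needs rd=2 wr=1: ok; after: ALU=0 MUL=1 MEM=2 BR=1, R=0, W=0
[2] MEM needs rd=2 wr=0: RD_PORT; after: ALU=0 MUL=1 MEM=2 BR=1, R=0, W=0
[3] MEM needs rd=2 wr=0: RD_PORT; after: ALU=0 MUL=1 MEM=2 BR=1, R=0, W=0
[4] BR needs rd=0 wr=0: ok; after: ALU=0 MUL=1 MEM=2 BR=0, R=0, W=0
[5] MEM needs rd=1 wr=1: RD_PORT; after: ALU=0 MUL=1 MEM=2 BR=0, R=0, W=0
[6] BR needs rd=2 wr=0: FU; after: ALU=0 MUL=1 MEM=2 BR=0, R=0, W=0

reason(slot 3) = RD_PORT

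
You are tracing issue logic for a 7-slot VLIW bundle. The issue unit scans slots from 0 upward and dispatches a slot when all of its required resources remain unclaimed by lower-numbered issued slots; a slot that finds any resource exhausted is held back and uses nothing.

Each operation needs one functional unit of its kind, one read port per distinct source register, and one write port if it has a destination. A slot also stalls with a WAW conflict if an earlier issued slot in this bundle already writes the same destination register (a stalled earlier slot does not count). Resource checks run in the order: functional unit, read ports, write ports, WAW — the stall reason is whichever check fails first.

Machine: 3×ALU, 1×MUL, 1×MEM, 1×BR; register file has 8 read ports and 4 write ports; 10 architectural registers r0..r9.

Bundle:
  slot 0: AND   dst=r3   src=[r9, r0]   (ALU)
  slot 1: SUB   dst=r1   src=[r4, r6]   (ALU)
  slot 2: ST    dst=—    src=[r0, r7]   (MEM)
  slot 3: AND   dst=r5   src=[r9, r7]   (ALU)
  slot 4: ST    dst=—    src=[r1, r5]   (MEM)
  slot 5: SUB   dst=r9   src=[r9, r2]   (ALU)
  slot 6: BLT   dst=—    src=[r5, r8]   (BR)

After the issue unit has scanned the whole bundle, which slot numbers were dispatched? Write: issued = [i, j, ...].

#0 ALU src=r9,r0 dispatched  <A:2 Mu:1 Ld:1 B:1 rd:6 wr:3>
#1 ALU src=r4,r6 dispatched  <A:1 Mu:1 Ld:1 B:1 rd:4 wr:2>
#2 MEM src=r0,r7 dispatched  <A:1 Mu:1 Ld:0 B:1 rd:2 wr:2>
#3 ALU src=r9,r7 dispatched  <A:0 Mu:1 Ld:0 B:1 rd:0 wr:1>
#4 MEM src=r1,r5 held:FU  <A:0 Mu:1 Ld:0 B:1 rd:0 wr:1>
#5 ALU src=r9,r2 held:FU  <A:0 Mu:1 Ld:0 B:1 rd:0 wr:1>
#6 BR src=r5,r8 held:RD_PORT  <A:0 Mu:1 Ld:0 B:1 rd:0 wr:1>

issued = [0, 1, 2, 3]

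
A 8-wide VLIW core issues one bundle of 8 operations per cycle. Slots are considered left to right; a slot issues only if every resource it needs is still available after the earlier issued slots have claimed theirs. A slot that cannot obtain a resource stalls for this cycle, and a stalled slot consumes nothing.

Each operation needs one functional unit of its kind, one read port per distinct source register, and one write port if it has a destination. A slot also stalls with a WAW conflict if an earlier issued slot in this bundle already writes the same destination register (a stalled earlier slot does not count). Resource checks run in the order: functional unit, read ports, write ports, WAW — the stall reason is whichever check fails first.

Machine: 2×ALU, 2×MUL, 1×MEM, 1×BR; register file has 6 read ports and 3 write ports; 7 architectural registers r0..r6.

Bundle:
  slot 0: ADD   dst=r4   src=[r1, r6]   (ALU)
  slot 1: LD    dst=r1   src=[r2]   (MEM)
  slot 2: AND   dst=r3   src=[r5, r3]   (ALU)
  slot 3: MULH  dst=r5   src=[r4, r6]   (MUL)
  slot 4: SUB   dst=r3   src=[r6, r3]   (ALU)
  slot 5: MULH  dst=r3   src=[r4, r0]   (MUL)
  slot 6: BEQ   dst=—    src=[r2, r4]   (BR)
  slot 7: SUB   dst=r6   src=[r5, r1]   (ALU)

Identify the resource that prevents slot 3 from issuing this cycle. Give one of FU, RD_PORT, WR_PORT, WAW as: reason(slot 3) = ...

reason(slot 3) = RD_PORT

[0] ALU needs rd=2 wr=1: ok; after: ALU=1 MUL=2 MEM=1 BR=1, R=4, W=2
[1] MEM needs rd=1 wr=1: ok; after: ALU=1 MUL=2 MEM=0 BR=1, R=3, W=1
[2] ALU needs rd=2 wr=1: ok; after: ALU=0 MUL=2 MEM=0 BR=1, R=1, W=0
[3] MUL needs rd=2 wr=1: RD_PORT; after: ALU=0 MUL=2 MEM=0 BR=1, R=1, W=0
[4] ALU needs rd=2 wr=1: FU; after: ALU=0 MUL=2 MEM=0 BR=1, R=1, W=0
[5] MUL needs rd=2 wr=1: RD_PORT; after: ALU=0 MUL=2 MEM=0 BR=1, R=1, W=0
[6] BR needs rd=2 wr=0: RD_PORT; after: ALU=0 MUL=2 MEM=0 BR=1, R=1, W=0
[7] ALU needs rd=2 wr=1: FU; after: ALU=0 MUL=2 MEM=0 BR=1, R=1, W=0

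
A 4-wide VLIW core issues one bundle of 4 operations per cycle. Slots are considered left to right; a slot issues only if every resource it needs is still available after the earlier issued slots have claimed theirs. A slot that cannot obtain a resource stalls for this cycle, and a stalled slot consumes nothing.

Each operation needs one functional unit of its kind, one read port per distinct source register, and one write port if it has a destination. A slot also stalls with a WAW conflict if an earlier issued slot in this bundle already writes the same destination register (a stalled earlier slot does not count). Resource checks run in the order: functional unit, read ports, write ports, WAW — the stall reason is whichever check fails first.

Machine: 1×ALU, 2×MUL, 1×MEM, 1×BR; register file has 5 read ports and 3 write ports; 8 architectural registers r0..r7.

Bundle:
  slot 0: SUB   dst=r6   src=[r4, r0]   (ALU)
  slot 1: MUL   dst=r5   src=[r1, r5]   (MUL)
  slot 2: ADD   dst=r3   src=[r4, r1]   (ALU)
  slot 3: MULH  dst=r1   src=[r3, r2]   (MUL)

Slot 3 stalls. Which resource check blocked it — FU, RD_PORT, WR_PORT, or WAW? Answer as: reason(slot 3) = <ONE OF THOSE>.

slot 0 (ALU): ISSUE — free A0,Mu2,Ld1,B1 rp3 wp2
slot 1 (MUL): ISSUE — free A0,Mu1,Ld1,B1 rp1 wp1
slot 2 (ALU): stall FU — free A0,Mu1,Ld1,B1 rp1 wp1
slot 3 (MUL): stall RD_PORT — free A0,Mu1,Ld1,B1 rp1 wp1

reason(slot 3) = RD_PORT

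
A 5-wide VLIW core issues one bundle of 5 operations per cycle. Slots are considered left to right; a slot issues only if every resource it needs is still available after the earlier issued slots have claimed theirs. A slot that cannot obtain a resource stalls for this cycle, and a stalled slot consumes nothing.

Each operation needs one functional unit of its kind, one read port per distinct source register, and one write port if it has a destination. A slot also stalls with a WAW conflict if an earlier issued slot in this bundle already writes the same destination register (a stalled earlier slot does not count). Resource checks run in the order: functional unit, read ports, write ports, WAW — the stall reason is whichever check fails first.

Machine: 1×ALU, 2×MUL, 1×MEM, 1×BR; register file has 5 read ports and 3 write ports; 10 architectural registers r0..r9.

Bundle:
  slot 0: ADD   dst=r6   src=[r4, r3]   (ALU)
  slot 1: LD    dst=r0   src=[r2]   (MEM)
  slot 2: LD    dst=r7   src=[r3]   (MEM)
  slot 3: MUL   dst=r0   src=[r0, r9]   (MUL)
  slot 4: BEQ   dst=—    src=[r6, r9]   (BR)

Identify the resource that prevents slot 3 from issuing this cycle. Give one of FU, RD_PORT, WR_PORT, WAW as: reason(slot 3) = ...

[0] ALU needs rd=2 wr=1: ok; after: ALU=0 MUL=2 MEM=1 BR=1, R=3, W=2
[1] MEM needs rd=1 wr=1: ok; after: ALU=0 MUL=2 MEM=0 BR=1, R=2, W=1
[2] MEM needs rd=1 wr=1: FU; after: ALU=0 MUL=2 MEM=0 BR=1, R=2, W=1
[3] MUL needs rd=2 wr=1: WAW; after: ALU=0 MUL=2 MEM=0 BR=1, R=2, W=1
[4] BR needs rd=2 wr=0: ok; after: ALU=0 MUL=2 MEM=0 BR=0, R=0, W=1

reason(slot 3) = WAW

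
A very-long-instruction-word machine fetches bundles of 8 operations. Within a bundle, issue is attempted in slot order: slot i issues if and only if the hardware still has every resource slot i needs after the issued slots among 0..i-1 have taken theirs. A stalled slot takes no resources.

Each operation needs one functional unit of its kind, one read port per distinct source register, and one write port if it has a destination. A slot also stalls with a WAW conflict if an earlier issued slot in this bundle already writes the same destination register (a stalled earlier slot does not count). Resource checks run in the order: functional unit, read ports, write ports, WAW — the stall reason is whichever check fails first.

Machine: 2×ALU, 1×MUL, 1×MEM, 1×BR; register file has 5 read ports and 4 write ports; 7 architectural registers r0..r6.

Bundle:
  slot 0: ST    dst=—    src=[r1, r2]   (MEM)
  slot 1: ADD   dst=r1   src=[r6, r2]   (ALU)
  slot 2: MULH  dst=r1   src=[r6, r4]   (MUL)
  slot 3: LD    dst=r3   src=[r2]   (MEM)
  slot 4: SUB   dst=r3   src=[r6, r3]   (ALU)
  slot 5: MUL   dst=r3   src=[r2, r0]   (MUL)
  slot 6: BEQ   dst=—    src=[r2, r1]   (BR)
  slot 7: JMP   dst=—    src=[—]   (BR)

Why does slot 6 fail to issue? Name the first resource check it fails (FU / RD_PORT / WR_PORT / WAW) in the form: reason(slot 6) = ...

reason(slot 6) = RD_PORT

slot 0 (MEM): ISSUE — free A2,Mu1,Ld0,B1 rp3 wp4
slot 1 (ALU): ISSUE — free A1,Mu1,Ld0,B1 rp1 wp3
slot 2 (MUL): stall RD_PORT — free A1,Mu1,Ld0,B1 rp1 wp3
slot 3 (MEM): stall FU — free A1,Mu1,Ld0,B1 rp1 wp3
slot 4 (ALU): stall RD_PORT — free A1,Mu1,Ld0,B1 rp1 wp3
slot 5 (MUL): stall RD_PORT — free A1,Mu1,Ld0,B1 rp1 wp3
slot 6 (BR): stall RD_PORT — free A1,Mu1,Ld0,B1 rp1 wp3
slot 7 (BR): ISSUE — free A1,Mu1,Ld0,B0 rp1 wp3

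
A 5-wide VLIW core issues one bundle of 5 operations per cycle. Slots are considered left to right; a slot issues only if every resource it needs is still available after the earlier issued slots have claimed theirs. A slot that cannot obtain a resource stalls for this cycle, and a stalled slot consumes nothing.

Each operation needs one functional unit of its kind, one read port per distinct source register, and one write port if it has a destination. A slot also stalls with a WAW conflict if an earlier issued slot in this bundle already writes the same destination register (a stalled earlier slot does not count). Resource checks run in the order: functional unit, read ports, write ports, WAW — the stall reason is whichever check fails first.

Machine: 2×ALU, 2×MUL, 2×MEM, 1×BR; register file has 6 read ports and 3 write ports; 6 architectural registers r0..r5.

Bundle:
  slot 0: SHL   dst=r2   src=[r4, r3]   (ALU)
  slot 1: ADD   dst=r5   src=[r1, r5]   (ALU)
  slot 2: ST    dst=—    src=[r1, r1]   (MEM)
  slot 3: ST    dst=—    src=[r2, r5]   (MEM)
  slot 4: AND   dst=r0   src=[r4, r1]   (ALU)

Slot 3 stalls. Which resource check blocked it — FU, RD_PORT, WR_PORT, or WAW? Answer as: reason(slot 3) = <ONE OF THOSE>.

(0) want 1×ALU +2rd +1wr — yes → AL1|MU2|ME2|BR1|rd4|wr2
(1) want 1×ALU +2rd +1wr — yes → AL0|MU2|ME2|BR1|rd2|wr1
(2) want 1×MEM +1rd +0wr — yes → AL0|MU2|ME1|BR1|rd1|wr1
(3) want 1×MEM +2rd +0wr — RD_PORT → AL0|MU2|ME1|BR1|rd1|wr1
(4) want 1×ALU +2rd +1wr — FU → AL0|MU2|ME1|BR1|rd1|wr1

reason(slot 3) = RD_PORT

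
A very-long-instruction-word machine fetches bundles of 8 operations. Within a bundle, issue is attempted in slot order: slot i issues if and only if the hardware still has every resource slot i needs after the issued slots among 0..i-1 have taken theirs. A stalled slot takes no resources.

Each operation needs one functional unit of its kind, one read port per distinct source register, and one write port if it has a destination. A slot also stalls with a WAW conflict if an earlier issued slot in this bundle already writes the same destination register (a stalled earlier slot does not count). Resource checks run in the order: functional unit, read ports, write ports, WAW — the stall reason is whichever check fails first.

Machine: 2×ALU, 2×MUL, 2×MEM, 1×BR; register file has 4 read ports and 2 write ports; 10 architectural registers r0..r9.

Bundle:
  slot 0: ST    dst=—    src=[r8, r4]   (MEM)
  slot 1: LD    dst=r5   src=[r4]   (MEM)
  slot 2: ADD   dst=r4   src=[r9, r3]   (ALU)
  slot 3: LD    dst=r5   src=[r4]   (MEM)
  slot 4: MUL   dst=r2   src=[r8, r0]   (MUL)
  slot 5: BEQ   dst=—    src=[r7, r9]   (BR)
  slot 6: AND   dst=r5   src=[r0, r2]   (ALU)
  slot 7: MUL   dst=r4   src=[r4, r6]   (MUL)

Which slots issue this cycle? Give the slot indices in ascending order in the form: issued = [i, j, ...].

issued = [0, 1]

slot 0 (MEM): ISSUE — free A2,Mu2,Ld1,B1 rp2 wp2
slot 1 (MEM): ISSUE — free A2,Mu2,Ld0,B1 rp1 wp1
slot 2 (ALU): stall RD_PORT — free A2,Mu2,Ld0,B1 rp1 wp1
slot 3 (MEM): stall FU — free A2,Mu2,Ld0,B1 rp1 wp1
slot 4 (MUL): stall RD_PORT — free A2,Mu2,Ld0,B1 rp1 wp1
slot 5 (BR): stall RD_PORT — free A2,Mu2,Ld0,B1 rp1 wp1
slot 6 (ALU): stall RD_PORT — free A2,Mu2,Ld0,B1 rp1 wp1
slot 7 (MUL): stall RD_PORT — free A2,Mu2,Ld0,B1 rp1 wp1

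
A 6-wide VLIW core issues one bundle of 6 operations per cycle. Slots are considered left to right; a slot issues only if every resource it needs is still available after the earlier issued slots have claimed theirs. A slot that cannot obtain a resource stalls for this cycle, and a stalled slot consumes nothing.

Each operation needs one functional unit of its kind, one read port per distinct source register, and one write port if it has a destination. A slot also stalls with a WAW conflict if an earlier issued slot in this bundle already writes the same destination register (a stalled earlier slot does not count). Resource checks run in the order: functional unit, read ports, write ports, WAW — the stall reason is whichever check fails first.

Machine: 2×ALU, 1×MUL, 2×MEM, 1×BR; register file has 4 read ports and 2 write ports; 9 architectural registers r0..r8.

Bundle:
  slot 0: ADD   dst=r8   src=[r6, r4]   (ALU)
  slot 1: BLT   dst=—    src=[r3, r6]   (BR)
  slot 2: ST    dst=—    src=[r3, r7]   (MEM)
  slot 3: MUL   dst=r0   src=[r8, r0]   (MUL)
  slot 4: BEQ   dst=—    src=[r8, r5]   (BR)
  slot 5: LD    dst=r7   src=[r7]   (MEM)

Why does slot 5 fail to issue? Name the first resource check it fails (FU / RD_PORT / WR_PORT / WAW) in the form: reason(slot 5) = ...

#0 ALU src=r6,r4 dispatched  <A:1 Mu:1 Ld:2 B:1 rd:2 wr:1>
#1 BR src=r3,r6 dispatched  <A:1 Mu:1 Ld:2 B:0 rd:0 wr:1>
#2 MEM src=r3,r7 held:RD_PORT  <A:1 Mu:1 Ld:2 B:0 rd:0 wr:1>
#3 MUL src=r8,r0 held:RD_PORT  <A:1 Mu:1 Ld:2 B:0 rd:0 wr:1>
#4 BR src=r8,r5 held:FU  <A:1 Mu:1 Ld:2 B:0 rd:0 wr:1>
#5 MEM src=r7 held:RD_PORT  <A:1 Mu:1 Ld:2 B:0 rd:0 wr:1>

reason(slot 5) = RD_PORT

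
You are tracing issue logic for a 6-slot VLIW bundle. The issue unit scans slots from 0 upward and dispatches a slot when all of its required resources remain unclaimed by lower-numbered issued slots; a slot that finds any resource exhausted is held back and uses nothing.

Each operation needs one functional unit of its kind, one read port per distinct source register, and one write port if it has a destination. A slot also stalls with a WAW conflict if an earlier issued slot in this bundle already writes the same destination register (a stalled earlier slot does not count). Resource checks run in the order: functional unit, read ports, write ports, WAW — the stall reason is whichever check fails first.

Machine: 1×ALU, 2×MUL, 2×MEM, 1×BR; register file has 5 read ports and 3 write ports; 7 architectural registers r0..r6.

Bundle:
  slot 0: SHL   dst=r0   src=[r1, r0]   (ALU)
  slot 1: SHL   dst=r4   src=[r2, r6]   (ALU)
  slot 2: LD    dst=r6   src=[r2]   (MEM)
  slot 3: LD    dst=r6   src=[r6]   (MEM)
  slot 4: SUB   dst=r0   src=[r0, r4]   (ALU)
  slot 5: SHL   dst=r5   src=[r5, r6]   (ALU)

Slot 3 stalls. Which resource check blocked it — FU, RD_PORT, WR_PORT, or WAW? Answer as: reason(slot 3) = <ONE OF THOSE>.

reason(slot 3) = WAW

#0 ALU src=r1,r0 dispatched  <A:0 Mu:2 Ld:2 B:1 rd:3 wr:2>
#1 ALU src=r2,r6 held:FU  <A:0 Mu:2 Ld:2 B:1 rd:3 wr:2>
#2 MEM src=r2 dispatched  <A:0 Mu:2 Ld:1 B:1 rd:2 wr:1>
#3 MEM src=r6 held:WAW  <A:0 Mu:2 Ld:1 B:1 rd:2 wr:1>
#4 ALU src=r0,r4 held:FU  <A:0 Mu:2 Ld:1 B:1 rd:2 wr:1>
#5 ALU src=r5,r6 held:FU  <A:0 Mu:2 Ld:1 B:1 rd:2 wr:1>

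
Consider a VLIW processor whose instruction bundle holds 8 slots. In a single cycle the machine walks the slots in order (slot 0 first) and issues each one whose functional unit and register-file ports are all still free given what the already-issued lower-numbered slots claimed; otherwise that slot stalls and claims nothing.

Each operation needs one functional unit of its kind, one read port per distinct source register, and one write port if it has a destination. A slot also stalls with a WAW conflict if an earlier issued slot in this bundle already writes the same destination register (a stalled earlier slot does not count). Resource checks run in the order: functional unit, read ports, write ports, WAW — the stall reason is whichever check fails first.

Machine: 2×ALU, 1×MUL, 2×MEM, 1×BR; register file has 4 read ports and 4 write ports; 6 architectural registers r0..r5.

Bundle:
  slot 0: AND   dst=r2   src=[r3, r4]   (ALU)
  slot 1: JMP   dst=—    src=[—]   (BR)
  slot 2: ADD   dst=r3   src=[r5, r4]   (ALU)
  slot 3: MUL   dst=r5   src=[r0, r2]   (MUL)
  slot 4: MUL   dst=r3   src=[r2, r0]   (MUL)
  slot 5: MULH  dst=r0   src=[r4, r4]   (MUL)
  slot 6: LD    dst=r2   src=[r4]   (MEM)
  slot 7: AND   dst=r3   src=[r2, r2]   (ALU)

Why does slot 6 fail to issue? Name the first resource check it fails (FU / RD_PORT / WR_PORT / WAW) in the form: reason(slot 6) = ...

slot 0 (ALU): ISSUE — free A1,Mu1,Ld2,B1 rp2 wp3
slot 1 (BR): ISSUE — free A1,Mu1,Ld2,B0 rp2 wp3
slot 2 (ALU): ISSUE — free A0,Mu1,Ld2,B0 rp0 wp2
slot 3 (MUL): stall RD_PORT — free A0,Mu1,Ld2,B0 rp0 wp2
slot 4 (MUL): stall RD_PORT — free A0,Mu1,Ld2,B0 rp0 wp2
slot 5 (MUL): stall RD_PORT — free A0,Mu1,Ld2,B0 rp0 wp2
slot 6 (MEM): stall RD_PORT — free A0,Mu1,Ld2,B0 rp0 wp2
slot 7 (ALU): stall FU — free A0,Mu1,Ld2,B0 rp0 wp2

reason(slot 6) = RD_PORT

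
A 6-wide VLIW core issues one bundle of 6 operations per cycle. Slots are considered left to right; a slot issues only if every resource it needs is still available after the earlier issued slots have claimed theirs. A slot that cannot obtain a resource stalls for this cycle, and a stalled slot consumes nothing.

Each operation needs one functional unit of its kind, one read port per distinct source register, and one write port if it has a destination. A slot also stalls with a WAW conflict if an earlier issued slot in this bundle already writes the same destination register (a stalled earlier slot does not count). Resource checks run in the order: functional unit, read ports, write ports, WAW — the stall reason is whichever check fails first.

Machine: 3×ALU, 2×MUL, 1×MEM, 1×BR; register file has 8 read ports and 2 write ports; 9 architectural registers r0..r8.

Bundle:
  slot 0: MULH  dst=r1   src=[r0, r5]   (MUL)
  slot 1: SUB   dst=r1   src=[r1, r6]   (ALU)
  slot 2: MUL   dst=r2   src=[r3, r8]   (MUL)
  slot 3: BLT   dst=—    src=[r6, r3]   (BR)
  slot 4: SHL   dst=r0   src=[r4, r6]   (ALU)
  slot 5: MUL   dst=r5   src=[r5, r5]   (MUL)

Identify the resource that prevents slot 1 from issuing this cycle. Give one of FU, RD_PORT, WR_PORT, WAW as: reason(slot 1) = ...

[0] MUL needs rd=2 wr=1: ok; after: ALU=3 MUL=1 MEM=1 BR=1, R=6, W=1
[1] ALU needs rd=2 wr=1: WAW; after: ALU=3 MUL=1 MEM=1 BR=1, R=6, W=1
[2] MUL needs rd=2 wr=1: ok; after: ALU=3 MUL=0 MEM=1 BR=1, R=4, W=0
[3] BR needs rd=2 wr=0: ok; after: ALU=3 MUL=0 MEM=1 BR=0, R=2, W=0
[4] ALU needs rd=2 wr=1: WR_PORT; after: ALU=3 MUL=0 MEM=1 BR=0, R=2, W=0
[5] MUL needs rd=1 wr=1: FU; after: ALU=3 MUL=0 MEM=1 BR=0, R=2, W=0

reason(slot 1) = WAW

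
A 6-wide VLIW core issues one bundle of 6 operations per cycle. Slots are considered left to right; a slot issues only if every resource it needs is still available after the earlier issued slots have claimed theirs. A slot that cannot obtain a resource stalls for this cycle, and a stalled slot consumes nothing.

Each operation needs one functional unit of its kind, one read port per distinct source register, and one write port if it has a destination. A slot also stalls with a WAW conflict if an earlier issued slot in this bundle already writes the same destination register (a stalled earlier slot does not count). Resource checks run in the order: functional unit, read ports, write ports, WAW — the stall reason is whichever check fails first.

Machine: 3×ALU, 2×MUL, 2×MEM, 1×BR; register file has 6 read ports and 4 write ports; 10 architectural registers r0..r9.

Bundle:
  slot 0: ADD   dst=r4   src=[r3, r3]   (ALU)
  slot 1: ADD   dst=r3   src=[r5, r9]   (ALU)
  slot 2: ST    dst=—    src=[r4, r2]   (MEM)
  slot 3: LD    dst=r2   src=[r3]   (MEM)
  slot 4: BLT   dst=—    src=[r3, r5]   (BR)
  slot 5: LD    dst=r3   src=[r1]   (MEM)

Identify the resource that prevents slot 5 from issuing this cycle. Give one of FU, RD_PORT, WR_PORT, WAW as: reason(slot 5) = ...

reason(slot 5) = FU

slot 0 (ALU): ISSUE — free A2,Mu2,Ld2,B1 rp5 wp3
slot 1 (ALU): ISSUE — free A1,Mu2,Ld2,B1 rp3 wp2
slot 2 (MEM): ISSUE — free A1,Mu2,Ld1,B1 rp1 wp2
slot 3 (MEM): ISSUE — free A1,Mu2,Ld0,B1 rp0 wp1
slot 4 (BR): stall RD_PORT — free A1,Mu2,Ld0,B1 rp0 wp1
slot 5 (MEM): stall FU — free A1,Mu2,Ld0,B1 rp0 wp1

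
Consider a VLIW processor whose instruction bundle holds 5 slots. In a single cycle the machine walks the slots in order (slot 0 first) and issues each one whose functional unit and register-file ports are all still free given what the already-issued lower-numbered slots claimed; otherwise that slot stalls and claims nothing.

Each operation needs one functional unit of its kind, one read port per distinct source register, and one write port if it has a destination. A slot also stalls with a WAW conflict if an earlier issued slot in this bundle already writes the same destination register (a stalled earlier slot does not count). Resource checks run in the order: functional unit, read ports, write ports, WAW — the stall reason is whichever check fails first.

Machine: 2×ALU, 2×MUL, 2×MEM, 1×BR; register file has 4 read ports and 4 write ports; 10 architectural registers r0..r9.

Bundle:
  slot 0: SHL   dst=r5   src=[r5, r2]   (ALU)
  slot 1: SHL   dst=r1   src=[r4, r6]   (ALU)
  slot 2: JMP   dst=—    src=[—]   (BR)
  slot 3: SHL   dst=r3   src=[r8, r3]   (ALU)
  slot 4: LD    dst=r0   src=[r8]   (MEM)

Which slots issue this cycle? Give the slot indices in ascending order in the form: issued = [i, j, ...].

issued = [0, 1, 2]

#0 ALU src=r5,r2 dispatched  <A:1 Mu:2 Ld:2 B:1 rd:2 wr:3>
#1 ALU src=r4,r6 dispatched  <A:0 Mu:2 Ld:2 B:1 rd:0 wr:2>
#2 BR src=- dispatched  <A:0 Mu:2 Ld:2 B:0 rd:0 wr:2>
#3 ALU src=r8,r3 held:FU  <A:0 Mu:2 Ld:2 B:0 rd:0 wr:2>
#4 MEM src=r8 held:RD_PORT  <A:0 Mu:2 Ld:2 B:0 rd:0 wr:2>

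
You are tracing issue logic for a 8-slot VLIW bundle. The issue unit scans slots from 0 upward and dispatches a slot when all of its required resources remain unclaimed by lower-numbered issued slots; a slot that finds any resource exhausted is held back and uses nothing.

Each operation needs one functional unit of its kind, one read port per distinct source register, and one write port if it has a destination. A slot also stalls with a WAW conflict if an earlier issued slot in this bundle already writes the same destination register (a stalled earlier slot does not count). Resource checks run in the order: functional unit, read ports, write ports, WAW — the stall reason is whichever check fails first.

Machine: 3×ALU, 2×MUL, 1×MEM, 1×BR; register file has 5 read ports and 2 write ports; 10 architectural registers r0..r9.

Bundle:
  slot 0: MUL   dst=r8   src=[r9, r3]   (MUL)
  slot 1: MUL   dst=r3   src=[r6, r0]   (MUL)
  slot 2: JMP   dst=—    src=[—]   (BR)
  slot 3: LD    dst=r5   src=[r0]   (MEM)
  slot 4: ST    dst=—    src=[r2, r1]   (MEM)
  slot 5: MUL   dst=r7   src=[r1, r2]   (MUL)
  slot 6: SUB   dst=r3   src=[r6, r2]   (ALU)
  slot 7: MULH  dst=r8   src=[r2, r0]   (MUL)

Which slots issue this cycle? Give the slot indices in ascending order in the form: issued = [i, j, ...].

issued = [0, 1, 2]

#0 MUL src=r9,r3 dispatched  <A:3 Mu:1 Ld:1 B:1 rd:3 wr:1>
#1 MUL src=r6,r0 dispatched  <A:3 Mu:0 Ld:1 B:1 rd:1 wr:0>
#2 BR src=- dispatched  <A:3 Mu:0 Ld:1 B:0 rd:1 wr:0>
#3 MEM src=r0 held:WR_PORT  <A:3 Mu:0 Ld:1 B:0 rd:1 wr:0>
#4 MEM src=r2,r1 held:RD_PORT  <A:3 Mu:0 Ld:1 B:0 rd:1 wr:0>
#5 MUL src=r1,r2 held:FU  <A:3 Mu:0 Ld:1 B:0 rd:1 wr:0>
#6 ALU src=r6,r2 held:RD_PORT  <A:3 Mu:0 Ld:1 B:0 rd:1 wr:0>
#7 MUL src=r2,r0 held:FU  <A:3 Mu:0 Ld:1 B:0 rd:1 wr:0>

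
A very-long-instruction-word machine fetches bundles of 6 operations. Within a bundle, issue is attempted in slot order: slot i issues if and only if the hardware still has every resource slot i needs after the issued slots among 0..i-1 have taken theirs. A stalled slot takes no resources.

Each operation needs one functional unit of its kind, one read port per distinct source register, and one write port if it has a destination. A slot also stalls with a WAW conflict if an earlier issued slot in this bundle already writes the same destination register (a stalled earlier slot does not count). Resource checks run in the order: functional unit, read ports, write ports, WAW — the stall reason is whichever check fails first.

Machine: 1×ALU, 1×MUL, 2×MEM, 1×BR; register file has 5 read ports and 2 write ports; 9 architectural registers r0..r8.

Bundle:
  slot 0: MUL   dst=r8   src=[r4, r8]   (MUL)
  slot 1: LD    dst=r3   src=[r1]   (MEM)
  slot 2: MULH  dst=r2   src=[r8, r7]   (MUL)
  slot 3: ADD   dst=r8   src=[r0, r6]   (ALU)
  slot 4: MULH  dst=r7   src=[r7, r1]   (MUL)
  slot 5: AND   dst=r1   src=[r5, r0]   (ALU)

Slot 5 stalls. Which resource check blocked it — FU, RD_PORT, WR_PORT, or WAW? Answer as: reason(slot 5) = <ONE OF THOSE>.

slot 0 (MUL): ISSUE — free A1,Mu0,Ld2,B1 rp3 wp1
slot 1 (MEM): ISSUE — free A1,Mu0,Ld1,B1 rp2 wp0
slot 2 (MUL): stall FU — free A1,Mu0,Ld1,B1 rp2 wp0
slot 3 (ALU): stall WR_PORT — free A1,Mu0,Ld1,B1 rp2 wp0
slot 4 (MUL): stall FU — free A1,Mu0,Ld1,B1 rp2 wp0
slot 5 (ALU): stall WR_PORT — free A1,Mu0,Ld1,B1 rp2 wp0

reason(slot 5) = WR_PORT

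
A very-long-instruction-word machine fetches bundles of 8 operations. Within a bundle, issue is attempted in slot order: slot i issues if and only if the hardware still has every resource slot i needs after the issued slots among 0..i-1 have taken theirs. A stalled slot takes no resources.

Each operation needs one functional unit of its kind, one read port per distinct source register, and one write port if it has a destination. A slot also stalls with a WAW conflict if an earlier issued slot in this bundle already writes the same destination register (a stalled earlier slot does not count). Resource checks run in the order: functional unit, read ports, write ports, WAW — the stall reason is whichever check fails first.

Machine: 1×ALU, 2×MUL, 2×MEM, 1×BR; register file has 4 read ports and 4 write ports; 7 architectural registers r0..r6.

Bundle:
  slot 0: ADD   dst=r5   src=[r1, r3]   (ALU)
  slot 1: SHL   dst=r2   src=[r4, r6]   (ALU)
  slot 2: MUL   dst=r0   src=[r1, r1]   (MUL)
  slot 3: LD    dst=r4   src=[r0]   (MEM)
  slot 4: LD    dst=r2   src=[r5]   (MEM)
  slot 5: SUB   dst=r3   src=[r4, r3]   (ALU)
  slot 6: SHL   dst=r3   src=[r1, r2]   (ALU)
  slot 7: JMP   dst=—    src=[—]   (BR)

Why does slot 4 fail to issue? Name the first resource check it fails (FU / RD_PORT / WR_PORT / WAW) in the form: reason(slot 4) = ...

reason(slot 4) = RD_PORT

#0 ALU src=r1,r3 dispatched  <A:0 Mu:2 Ld:2 B:1 rd:2 wr:3>
#1 ALU src=r4,r6 held:FU  <A:0 Mu:2 Ld:2 B:1 rd:2 wr:3>
#2 MUL src=r1,r1 dispatched  <A:0 Mu:1 Ld:2 B:1 rd:1 wr:2>
#3 MEM src=r0 dispatched  <A:0 Mu:1 Ld:1 B:1 rd:0 wr:1>
#4 MEM src=r5 held:RD_PORT  <A:0 Mu:1 Ld:1 B:1 rd:0 wr:1>
#5 ALU src=r4,r3 held:FU  <A:0 Mu:1 Ld:1 B:1 rd:0 wr:1>
#6 ALU src=r1,r2 held:FU  <A:0 Mu:1 Ld:1 B:1 rd:0 wr:1>
#7 BR src=- dispatched  <A:0 Mu:1 Ld:1 B:0 rd:0 wr:1>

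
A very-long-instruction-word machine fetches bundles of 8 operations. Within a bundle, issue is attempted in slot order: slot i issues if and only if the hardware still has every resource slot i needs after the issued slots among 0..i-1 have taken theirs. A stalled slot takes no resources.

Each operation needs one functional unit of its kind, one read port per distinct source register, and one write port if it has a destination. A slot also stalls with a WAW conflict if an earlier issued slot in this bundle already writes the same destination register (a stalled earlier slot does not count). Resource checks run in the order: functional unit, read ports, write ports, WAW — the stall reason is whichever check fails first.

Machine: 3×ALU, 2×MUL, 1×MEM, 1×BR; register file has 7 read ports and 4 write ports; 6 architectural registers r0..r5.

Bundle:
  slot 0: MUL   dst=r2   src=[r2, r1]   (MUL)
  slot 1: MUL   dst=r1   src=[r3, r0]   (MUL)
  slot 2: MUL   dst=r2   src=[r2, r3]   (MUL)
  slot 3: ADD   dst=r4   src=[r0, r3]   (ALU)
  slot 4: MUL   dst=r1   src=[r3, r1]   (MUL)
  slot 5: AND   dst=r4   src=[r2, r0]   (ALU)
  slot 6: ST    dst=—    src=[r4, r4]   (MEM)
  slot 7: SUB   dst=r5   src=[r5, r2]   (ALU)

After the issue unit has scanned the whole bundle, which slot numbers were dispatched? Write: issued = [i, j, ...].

issued = [0, 1, 3, 6]

#0 MUL src=r2,r1 dispatched  <A:3 Mu:1 Ld:1 B:1 rd:5 wr:3>
#1 MUL src=r3,r0 dispatched  <A:3 Mu:0 Ld:1 B:1 rd:3 wr:2>
#2 MUL src=r2,r3 held:FU  <A:3 Mu:0 Ld:1 B:1 rd:3 wr:2>
#3 ALU src=r0,r3 dispatched  <A:2 Mu:0 Ld:1 B:1 rd:1 wr:1>
#4 MUL src=r3,r1 held:FU  <A:2 Mu:0 Ld:1 B:1 rd:1 wr:1>
#5 ALU src=r2,r0 held:RD_PORT  <A:2 Mu:0 Ld:1 B:1 rd:1 wr:1>
#6 MEM src=r4,r4 dispatched  <A:2 Mu:0 Ld:0 B:1 rd:0 wr:1>
#7 ALU src=r5,r2 held:RD_PORT  <A:2 Mu:0 Ld:0 B:1 rd:0 wr:1>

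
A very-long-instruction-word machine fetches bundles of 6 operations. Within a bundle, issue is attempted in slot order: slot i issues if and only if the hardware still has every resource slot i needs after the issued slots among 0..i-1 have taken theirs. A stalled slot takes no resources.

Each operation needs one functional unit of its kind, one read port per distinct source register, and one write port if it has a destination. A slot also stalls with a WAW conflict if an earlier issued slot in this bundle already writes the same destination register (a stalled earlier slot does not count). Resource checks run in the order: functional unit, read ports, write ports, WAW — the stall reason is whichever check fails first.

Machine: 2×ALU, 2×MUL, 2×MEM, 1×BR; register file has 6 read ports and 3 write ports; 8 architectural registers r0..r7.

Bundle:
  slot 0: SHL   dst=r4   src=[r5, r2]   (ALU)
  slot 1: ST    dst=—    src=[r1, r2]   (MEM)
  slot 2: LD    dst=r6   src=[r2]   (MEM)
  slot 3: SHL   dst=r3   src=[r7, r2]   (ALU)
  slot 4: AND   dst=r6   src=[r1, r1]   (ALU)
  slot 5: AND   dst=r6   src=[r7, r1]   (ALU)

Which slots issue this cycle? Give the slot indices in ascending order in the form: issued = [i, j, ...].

issued = [0, 1, 2]

  0. ALU→r4 ⇒ go  {1A/2Mu/2Ld/1B | 4r 2w}
  1. MEM ⇒ go  {1A/2Mu/1Ld/1B | 2r 2w}
  2. MEM→r6 ⇒ go  {1A/2Mu/0Ld/1B | 1r 1w}
  3. ALU→r3 ⇒ no(RD_PORT)  {1A/2Mu/0Ld/1B | 1r 1w}
  4. ALU→r6 ⇒ no(WAW)  {1A/2Mu/0Ld/1B | 1r 1w}
  5. ALU→r6 ⇒ no(RD_PORT)  {1A/2Mu/0Ld/1B | 1r 1w}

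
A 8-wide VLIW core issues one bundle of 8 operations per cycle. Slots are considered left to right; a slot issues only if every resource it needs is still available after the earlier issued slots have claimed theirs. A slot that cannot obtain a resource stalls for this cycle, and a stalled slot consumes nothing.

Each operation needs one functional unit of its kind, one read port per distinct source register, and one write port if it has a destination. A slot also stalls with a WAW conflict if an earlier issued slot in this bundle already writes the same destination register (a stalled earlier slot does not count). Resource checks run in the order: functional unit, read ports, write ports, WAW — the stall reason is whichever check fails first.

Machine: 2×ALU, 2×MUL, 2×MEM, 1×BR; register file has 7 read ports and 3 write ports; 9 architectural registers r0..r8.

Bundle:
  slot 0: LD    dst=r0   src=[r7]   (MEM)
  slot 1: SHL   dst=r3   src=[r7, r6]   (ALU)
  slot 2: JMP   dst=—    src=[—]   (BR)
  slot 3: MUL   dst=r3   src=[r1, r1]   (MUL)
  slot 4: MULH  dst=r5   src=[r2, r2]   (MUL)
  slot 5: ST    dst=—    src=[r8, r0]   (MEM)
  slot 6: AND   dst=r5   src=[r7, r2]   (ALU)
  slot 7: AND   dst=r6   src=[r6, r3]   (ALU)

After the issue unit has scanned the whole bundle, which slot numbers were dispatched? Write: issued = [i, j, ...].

#0 MEM src=r7 dispatched  <A:2 Mu:2 Ld:1 B:1 rd:6 wr:2>
#1 ALU src=r7,r6 dispatched  <A:1 Mu:2 Ld:1 B:1 rd:4 wr:1>
#2 BR src=- dispatched  <A:1 Mu:2 Ld:1 B:0 rd:4 wr:1>
#3 MUL src=r1,r1 held:WAW  <A:1 Mu:2 Ld:1 B:0 rd:4 wr:1>
#4 MUL src=r2,r2 dispatched  <A:1 Mu:1 Ld:1 B:0 rd:3 wr:0>
#5 MEM src=r8,r0 dispatched  <A:1 Mu:1 Ld:0 B:0 rd:1 wr:0>
#6 ALU src=r7,r2 held:RD_PORT  <A:1 Mu:1 Ld:0 B:0 rd:1 wr:0>
#7 ALU src=r6,r3 held:RD_PORT  <A:1 Mu:1 Ld:0 B:0 rd:1 wr:0>

issued = [0, 1, 2, 4, 5]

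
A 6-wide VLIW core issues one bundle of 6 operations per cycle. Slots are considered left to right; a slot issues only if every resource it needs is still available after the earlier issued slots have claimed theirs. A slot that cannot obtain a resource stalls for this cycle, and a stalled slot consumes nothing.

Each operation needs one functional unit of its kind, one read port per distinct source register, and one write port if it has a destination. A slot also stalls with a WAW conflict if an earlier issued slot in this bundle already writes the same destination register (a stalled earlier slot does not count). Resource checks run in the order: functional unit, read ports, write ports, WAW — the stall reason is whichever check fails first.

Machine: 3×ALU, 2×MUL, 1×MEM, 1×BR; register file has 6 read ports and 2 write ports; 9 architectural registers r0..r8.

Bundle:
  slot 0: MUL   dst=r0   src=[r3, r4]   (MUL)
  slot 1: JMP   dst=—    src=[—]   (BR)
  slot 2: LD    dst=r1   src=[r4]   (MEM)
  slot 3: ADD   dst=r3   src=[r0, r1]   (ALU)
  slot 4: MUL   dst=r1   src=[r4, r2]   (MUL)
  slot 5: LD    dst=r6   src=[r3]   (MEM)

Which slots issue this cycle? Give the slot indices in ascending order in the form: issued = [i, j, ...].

issued = [0, 1, 2]

#0 MUL src=r3,r4 dispatched  <A:3 Mu:1 Ld:1 B:1 rd:4 wr:1>
#1 BR src=- dispatched  <A:3 Mu:1 Ld:1 B:0 rd:4 wr:1>
#2 MEM src=r4 dispatched  <A:3 Mu:1 Ld:0 B:0 rd:3 wr:0>
#3 ALU src=r0,r1 held:WR_PORT  <A:3 Mu:1 Ld:0 B:0 rd:3 wr:0>
#4 MUL src=r4,r2 held:WR_PORT  <A:3 Mu:1 Ld:0 B:0 rd:3 wr:0>
#5 MEM src=r3 held:FU  <A:3 Mu:1 Ld:0 B:0 rd:3 wr:0>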